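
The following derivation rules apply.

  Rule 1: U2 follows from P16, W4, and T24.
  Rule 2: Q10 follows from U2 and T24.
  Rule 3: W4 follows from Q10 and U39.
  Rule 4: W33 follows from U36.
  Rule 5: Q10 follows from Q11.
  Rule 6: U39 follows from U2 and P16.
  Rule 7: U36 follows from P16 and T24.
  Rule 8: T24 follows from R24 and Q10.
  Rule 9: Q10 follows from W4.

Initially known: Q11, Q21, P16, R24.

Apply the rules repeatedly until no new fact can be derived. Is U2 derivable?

U2 would need P16, W4, and T24 (Rule 1), but W4 is never established.

No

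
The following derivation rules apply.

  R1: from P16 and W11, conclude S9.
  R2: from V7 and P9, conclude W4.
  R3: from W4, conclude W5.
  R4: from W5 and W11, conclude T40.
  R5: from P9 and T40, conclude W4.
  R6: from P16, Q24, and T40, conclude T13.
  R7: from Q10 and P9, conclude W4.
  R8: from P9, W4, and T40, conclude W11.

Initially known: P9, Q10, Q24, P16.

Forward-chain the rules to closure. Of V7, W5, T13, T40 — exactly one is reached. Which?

Q10 and P9 hold, so W4 follows (R7).
From W4, R3 gives W5.
T40 would need W5 and W11 (R4), but W11 is never established. T13 would need P16, Q24, and T40 (R6), but T40 is never established. No rule produces V7, and it is not given.

W5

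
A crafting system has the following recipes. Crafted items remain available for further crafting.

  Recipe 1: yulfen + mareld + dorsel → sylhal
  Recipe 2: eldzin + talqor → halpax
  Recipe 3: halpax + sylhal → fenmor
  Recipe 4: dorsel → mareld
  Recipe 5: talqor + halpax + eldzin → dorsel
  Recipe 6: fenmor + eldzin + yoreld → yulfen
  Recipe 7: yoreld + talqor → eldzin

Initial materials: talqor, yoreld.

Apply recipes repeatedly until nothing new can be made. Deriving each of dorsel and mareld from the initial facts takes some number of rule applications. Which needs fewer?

dorsel

dorsel: Using Recipe 7, yoreld and talqor make eldzin. eldzin + talqor → halpax (Recipe 2). talqor + halpax + eldzin → dorsel (Recipe 5). [3 rule applications]
mareld: Using Recipe 7, yoreld and talqor make eldzin. Using Recipe 2, eldzin and talqor make halpax. talqor + halpax + eldzin → dorsel (Recipe 5). dorsel → mareld (Recipe 4). [4 rule applications]
dorsel needs fewer.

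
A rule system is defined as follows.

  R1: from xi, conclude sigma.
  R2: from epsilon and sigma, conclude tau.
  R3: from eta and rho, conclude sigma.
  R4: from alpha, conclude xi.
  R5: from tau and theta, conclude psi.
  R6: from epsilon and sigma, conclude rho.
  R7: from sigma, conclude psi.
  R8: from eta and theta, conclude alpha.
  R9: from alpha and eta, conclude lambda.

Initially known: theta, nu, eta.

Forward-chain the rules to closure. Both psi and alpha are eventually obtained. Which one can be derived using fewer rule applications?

alpha: eta and theta hold, so alpha follows (R8). [1 rule application]
psi: From eta and theta, R8 gives alpha. From alpha, R4 gives xi. From xi, R1 gives sigma. sigma holds, so psi follows (R7). [4 rule applications]
alpha needs fewer.

alpha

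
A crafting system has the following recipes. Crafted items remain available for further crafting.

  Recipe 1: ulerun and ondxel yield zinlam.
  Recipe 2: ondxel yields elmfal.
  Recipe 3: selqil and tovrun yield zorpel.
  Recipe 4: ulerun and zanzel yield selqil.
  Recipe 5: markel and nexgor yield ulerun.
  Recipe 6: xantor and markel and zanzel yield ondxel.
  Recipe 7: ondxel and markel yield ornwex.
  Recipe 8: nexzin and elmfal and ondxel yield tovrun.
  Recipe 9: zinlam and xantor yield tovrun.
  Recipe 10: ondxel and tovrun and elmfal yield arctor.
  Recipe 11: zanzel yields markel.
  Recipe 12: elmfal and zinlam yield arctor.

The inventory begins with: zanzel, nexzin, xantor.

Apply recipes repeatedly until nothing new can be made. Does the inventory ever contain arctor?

Using Recipe 11, zanzel makes markel.
xantor and markel and zanzel → ondxel (Recipe 6).
ondxel → elmfal (Recipe 2).
Using Recipe 8, nexzin, elmfal, and ondxel make tovrun.
Using Recipe 10, ondxel, tovrun, and elmfal make arctor.

Yes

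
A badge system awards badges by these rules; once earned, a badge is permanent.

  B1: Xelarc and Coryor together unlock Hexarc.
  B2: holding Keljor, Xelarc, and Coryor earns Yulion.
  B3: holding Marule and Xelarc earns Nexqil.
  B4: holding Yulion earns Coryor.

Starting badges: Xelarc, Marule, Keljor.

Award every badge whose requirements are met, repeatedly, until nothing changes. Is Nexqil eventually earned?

Yes

With Marule and Xelarc, Nexqil is earned (B3).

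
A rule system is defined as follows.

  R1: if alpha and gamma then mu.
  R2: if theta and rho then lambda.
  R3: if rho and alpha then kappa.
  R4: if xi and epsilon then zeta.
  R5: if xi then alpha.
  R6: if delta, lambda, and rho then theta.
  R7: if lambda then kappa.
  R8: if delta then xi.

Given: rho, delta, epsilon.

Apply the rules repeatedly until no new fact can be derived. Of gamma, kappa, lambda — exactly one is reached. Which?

kappa

From delta, R8 gives xi.
From xi, R5 gives alpha.
From rho and alpha, R3 gives kappa.
lambda would need theta and rho (R2), but theta is never established. No rule produces gamma, and it is not given.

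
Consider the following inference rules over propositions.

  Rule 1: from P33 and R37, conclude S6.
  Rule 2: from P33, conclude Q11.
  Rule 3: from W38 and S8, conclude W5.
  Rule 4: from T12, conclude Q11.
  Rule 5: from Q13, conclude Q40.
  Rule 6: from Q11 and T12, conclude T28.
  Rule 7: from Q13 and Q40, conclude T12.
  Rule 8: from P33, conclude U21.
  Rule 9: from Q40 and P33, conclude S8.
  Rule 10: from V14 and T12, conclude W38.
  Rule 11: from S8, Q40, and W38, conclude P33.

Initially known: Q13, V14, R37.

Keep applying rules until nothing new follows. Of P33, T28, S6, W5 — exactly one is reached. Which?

Q13 holds, so Q40 follows (Rule 5).
From Q13 and Q40, Rule 7 gives T12.
T12 holds, so Q11 follows (Rule 4).
Q11 and T12 hold, so T28 follows (Rule 6).
S6 would need P33 and R37 (Rule 1), but P33 is never established. W5 would need W38 and S8 (Rule 3), but S8 is never established. P33 would need S8, Q40, and W38 (Rule 11), but S8 is never established.

T28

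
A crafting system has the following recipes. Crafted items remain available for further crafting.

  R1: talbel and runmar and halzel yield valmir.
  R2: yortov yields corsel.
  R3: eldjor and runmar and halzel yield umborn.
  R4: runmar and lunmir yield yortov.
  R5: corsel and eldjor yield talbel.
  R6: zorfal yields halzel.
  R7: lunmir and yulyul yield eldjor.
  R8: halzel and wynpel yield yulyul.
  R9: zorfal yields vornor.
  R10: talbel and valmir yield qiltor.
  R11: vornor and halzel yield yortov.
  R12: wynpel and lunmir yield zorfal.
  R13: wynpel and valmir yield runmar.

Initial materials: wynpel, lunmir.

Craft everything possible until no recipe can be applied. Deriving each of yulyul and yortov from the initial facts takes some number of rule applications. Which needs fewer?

yulyul

yulyul: wynpel and lunmir → zorfal (R12). zorfal → halzel (R6). halzel and wynpel → yulyul (R8). [3 rule applications]
yortov: wynpel and lunmir → zorfal (R12). zorfal → halzel (R6). Using R9, zorfal makes vornor. vornor and halzel → yortov (R11). [4 rule applications]
yulyul needs fewer.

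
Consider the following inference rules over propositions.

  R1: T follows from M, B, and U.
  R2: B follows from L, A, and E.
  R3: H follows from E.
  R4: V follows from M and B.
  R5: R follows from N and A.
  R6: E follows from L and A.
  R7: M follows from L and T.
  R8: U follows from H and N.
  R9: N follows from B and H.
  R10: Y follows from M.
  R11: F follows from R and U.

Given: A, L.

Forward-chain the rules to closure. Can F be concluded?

Yes

From L and A, R6 gives E.
L, A, and E hold, so B follows (R2).
From E, R3 gives H.
B and H hold, so N follows (R9).
From H and N, R8 gives U.
N and A hold, so R follows (R5).
R and U hold, so F follows (R11).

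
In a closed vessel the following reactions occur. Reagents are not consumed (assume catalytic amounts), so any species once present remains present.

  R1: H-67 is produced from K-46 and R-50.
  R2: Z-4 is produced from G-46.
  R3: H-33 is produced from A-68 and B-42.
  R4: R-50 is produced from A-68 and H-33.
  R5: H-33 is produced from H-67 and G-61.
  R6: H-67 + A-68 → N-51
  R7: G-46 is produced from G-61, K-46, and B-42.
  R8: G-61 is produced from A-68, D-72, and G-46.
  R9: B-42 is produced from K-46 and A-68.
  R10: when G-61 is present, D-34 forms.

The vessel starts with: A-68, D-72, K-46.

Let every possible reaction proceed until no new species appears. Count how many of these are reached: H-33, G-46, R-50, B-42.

K-46 and A-68 present → B-42 forms (R9).
A-68 and B-42 present → H-33 forms (R3).
A-68 and H-33 present → R-50 forms (R4).
H-33: reached.
G-46 would need G-61, K-46, and B-42 (R7), but G-61 never forms.
R-50: reached.
B-42: reached.
Reached: H-33, R-50, and B-42 — 3 of the 4.

3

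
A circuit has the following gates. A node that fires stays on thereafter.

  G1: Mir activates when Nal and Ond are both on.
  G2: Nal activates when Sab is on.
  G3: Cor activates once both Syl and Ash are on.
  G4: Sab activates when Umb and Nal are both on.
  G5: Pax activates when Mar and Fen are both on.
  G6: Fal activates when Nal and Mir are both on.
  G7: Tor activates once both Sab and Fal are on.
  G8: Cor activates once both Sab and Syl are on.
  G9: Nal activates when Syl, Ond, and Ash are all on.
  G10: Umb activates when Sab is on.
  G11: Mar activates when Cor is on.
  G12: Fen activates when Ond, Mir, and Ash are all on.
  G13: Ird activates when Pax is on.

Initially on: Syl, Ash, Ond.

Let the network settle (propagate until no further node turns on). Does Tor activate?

No

Tor would need Sab and Fal (G7), but Sab never turns on.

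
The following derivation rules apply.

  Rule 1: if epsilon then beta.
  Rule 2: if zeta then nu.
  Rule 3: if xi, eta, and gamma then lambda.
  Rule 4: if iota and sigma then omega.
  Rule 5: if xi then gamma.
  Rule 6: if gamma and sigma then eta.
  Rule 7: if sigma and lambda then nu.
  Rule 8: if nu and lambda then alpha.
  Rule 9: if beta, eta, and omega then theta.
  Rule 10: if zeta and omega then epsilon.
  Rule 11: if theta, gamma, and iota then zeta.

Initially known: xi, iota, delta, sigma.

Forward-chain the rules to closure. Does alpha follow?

From xi, Rule 5 gives gamma.
gamma and sigma hold, so eta follows (Rule 6).
From xi, eta, and gamma, Rule 3 gives lambda.
From sigma and lambda, Rule 7 gives nu.
From nu and lambda, Rule 8 gives alpha.

Yes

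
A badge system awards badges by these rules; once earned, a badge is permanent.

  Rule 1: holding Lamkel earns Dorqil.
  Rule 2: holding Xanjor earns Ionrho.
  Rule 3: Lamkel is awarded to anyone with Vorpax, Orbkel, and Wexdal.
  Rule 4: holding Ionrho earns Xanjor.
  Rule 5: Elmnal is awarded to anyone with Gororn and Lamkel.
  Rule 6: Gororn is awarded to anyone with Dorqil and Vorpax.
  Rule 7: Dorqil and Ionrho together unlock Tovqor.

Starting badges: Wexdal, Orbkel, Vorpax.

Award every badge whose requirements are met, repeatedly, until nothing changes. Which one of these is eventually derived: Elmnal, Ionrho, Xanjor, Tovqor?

Elmnal

With Vorpax, Orbkel, and Wexdal, Lamkel is earned (Rule 3).
With Lamkel, Dorqil is earned (Rule 1).
With Dorqil and Vorpax, Gororn is earned (Rule 6).
With Gororn and Lamkel, Elmnal is earned (Rule 5).
Xanjor would need Ionrho (Rule 4), but Ionrho is never earned. Ionrho would need Xanjor (Rule 2), but Xanjor is never earned. Tovqor would need Dorqil and Ionrho (Rule 7), but Ionrho is never earned.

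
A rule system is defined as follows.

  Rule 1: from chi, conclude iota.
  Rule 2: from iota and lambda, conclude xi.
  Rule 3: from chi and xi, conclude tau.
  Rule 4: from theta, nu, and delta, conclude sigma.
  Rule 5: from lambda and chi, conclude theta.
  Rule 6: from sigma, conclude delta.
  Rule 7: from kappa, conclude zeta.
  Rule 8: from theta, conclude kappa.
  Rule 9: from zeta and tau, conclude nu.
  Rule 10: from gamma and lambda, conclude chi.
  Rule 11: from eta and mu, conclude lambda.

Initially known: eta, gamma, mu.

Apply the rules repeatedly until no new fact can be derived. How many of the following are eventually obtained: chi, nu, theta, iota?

eta and mu hold, so lambda follows (Rule 11).
gamma and lambda hold, so chi follows (Rule 10).
lambda and chi hold, so theta follows (Rule 5).
From chi, Rule 1 gives iota.
iota and lambda hold, so xi follows (Rule 2).
theta holds, so kappa follows (Rule 8).
kappa holds, so zeta follows (Rule 7).
chi and xi hold, so tau follows (Rule 3).
zeta and tau hold, so nu follows (Rule 9).
chi: reached.
nu: reached.
theta: reached.
iota: reached.
All 4 are reached.

4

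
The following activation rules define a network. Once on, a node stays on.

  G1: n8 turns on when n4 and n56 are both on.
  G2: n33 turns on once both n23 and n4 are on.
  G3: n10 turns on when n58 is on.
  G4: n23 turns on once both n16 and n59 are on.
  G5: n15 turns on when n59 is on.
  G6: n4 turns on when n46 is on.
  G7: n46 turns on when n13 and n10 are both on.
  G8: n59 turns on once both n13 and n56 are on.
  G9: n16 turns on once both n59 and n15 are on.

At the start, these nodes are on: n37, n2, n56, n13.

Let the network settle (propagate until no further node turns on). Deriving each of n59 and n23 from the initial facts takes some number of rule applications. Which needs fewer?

n59: G8: n13 and n56 on → n59 on. [1 rule application]
n23: G8: n13 and n56 on → n59 on. n59 is on, so n15 turns on (G5). n59 and n15 are on, so n16 turns on (G9). n16 and n59 are on, so n23 turns on (G4). [4 rule applications]
n59 needs fewer.

n59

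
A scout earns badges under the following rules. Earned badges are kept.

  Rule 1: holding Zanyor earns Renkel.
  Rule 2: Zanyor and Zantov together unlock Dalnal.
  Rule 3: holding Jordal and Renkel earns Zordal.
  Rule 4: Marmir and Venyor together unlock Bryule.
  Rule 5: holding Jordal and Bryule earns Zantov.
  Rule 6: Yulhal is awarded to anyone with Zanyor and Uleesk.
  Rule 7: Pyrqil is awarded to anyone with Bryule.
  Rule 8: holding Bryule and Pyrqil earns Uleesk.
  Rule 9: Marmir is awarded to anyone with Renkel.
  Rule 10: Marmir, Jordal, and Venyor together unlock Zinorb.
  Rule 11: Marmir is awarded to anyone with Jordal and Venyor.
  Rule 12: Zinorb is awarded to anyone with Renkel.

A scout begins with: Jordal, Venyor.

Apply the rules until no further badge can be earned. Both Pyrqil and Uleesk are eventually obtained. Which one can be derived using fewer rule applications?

Pyrqil

Pyrqil: With Jordal and Venyor, Marmir is earned (Rule 11). With Marmir and Venyor, Bryule is earned (Rule 4). With Bryule, Pyrqil is earned (Rule 7). [3 rule applications]
Uleesk: With Jordal and Venyor, Marmir is earned (Rule 11). With Marmir and Venyor, Bryule is earned (Rule 4). With Bryule, Pyrqil is earned (Rule 7). With Bryule and Pyrqil, Uleesk is earned (Rule 8). [4 rule applications]
Pyrqil needs fewer.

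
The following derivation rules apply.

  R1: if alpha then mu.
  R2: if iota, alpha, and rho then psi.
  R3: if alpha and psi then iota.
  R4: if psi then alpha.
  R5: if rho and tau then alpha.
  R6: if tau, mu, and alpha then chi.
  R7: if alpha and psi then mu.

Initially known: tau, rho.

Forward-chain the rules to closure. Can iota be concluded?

iota would need alpha and psi (R3), but psi is never established.

No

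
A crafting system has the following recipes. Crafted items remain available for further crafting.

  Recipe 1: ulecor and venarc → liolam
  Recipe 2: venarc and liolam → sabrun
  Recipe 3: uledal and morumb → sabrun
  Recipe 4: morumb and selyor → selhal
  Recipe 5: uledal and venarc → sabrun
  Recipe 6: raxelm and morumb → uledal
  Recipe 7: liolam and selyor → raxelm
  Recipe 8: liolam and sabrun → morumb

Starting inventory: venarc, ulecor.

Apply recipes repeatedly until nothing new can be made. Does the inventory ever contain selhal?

selhal would need morumb and selyor (Recipe 4), but selyor is never obtained.

No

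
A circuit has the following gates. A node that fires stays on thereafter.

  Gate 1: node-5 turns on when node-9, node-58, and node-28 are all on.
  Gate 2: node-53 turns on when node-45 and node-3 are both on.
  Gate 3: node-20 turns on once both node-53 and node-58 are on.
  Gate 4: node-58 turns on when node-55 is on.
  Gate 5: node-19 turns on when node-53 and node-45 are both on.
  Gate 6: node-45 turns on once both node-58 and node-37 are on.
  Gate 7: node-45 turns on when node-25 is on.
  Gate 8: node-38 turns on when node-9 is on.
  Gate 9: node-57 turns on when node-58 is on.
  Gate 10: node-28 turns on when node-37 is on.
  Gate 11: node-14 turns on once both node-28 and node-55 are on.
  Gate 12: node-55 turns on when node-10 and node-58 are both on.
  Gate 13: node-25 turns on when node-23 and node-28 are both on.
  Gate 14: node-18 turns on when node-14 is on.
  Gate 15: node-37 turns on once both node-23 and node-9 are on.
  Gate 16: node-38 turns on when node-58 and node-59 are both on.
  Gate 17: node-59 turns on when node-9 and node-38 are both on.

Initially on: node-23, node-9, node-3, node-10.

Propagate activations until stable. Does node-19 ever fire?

Gate 15: node-23 and node-9 on → node-37 on.
Gate 10: node-37 on → node-28 on.
Gate 13: node-23 and node-28 on → node-25 on.
node-25 is on, so node-45 turns on (Gate 7).
Gate 2: node-45 and node-3 on → node-53 on.
node-53 and node-45 are on, so node-19 turns on (Gate 5).

Yes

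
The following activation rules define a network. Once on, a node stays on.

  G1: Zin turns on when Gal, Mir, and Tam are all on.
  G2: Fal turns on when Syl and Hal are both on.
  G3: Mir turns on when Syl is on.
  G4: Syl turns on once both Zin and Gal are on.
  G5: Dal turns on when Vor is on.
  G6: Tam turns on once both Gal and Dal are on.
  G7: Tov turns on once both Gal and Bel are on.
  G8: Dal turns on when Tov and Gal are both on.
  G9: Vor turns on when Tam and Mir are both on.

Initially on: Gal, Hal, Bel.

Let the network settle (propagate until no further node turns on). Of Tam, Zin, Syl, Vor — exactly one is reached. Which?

Tam

G7: Gal and Bel on → Tov on.
G8: Tov and Gal on → Dal on.
Gal and Dal are on, so Tam turns on (G6).
Syl would need Zin and Gal (G4), but Zin never turns on. Vor would need Tam and Mir (G9), but Mir never turns on. Zin would need Gal, Mir, and Tam (G1), but Mir never turns on.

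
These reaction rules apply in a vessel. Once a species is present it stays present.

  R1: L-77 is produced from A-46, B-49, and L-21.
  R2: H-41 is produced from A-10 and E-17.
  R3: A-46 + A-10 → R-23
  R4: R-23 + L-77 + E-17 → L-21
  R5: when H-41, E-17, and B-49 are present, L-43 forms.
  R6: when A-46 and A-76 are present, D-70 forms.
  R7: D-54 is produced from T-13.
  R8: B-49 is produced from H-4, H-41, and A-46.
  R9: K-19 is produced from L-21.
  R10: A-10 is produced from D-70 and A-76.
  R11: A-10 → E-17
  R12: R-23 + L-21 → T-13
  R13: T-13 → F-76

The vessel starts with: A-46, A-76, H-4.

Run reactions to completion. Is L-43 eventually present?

A-46 and A-76 present → D-70 forms (R6).
D-70 and A-76 present → A-10 forms (R10).
A-10 present → E-17 forms (R11).
A-10 and E-17 present → H-41 forms (R2).
H-4, H-41, and A-46 present → B-49 forms (R8).
H-41, E-17, and B-49 present → L-43 forms (R5).

Yes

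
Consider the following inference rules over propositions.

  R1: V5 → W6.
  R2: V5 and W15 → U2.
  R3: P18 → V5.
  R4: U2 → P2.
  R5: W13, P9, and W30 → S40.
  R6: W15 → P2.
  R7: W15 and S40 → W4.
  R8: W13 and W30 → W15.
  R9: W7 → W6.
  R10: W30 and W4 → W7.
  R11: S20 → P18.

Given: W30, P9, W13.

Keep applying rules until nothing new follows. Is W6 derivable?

W13, P9, and W30 hold, so S40 follows (R5).
W13 and W30 hold, so W15 follows (R8).
From W15 and S40, R7 gives W4.
From W30 and W4, R10 gives W7.
W7 holds, so W6 follows (R9).

Yes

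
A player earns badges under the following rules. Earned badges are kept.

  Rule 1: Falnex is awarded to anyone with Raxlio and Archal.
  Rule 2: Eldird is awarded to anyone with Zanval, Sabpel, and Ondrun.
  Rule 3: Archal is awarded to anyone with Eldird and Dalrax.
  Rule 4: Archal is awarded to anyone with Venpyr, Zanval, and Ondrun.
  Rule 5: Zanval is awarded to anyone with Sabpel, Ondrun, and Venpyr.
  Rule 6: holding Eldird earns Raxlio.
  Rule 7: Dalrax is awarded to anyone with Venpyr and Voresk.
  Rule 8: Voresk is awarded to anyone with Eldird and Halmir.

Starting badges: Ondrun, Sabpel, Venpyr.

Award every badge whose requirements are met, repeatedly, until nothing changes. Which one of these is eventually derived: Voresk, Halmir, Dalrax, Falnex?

With Sabpel, Ondrun, and Venpyr, Zanval is earned (Rule 5).
With Zanval, Sabpel, and Ondrun, Eldird is earned (Rule 2).
With Venpyr, Zanval, and Ondrun, Archal is earned (Rule 4).
With Eldird, Raxlio is earned (Rule 6).
With Raxlio and Archal, Falnex is earned (Rule 1).
Voresk would need Eldird and Halmir (Rule 8), but Halmir is never earned. No rule produces Halmir, and it is not given. Dalrax would need Venpyr and Voresk (Rule 7), but Voresk is never earned.

Falnex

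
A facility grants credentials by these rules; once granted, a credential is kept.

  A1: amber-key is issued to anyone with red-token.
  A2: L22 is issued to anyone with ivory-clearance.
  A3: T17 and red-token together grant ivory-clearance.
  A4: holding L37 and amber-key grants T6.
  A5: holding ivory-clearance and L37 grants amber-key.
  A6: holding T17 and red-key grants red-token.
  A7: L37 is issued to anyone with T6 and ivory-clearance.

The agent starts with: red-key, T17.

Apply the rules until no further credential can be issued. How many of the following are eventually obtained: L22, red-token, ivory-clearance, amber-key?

4

Holding T17 and red-key grants red-token (A6).
Holding T17 and red-token grants ivory-clearance (A3).
Holding red-token grants amber-key (A1).
Holding ivory-clearance grants L22 (A2).
L22: reached.
red-token: reached.
ivory-clearance: reached.
amber-key: reached.
All 4 are reached.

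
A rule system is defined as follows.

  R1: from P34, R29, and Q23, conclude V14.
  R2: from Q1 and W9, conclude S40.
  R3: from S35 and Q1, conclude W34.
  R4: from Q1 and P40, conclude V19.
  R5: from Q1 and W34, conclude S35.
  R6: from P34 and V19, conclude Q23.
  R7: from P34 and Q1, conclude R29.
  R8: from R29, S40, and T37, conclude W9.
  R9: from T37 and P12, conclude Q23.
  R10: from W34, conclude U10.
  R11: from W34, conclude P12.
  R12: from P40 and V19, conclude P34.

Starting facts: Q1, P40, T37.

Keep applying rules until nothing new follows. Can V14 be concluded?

Q1 and P40 hold, so V19 follows (R4).
From P40 and V19, R12 gives P34.
P34 and V19 hold, so Q23 follows (R6).
P34 and Q1 hold, so R29 follows (R7).
P34, R29, and Q23 hold, so V14 follows (R1).

Yes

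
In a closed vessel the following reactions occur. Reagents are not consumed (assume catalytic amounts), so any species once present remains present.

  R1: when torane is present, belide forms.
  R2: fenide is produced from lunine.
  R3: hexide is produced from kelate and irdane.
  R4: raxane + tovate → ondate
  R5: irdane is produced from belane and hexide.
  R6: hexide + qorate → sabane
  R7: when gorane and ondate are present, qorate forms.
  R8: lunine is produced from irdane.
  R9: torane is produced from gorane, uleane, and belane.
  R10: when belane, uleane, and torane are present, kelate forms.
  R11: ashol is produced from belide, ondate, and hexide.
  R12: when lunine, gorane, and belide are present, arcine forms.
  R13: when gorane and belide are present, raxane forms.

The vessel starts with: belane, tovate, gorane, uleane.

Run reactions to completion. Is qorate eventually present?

gorane, uleane, and belane present → torane forms (R9).
torane present → belide forms (R1).
gorane and belide present → raxane forms (R13).
raxane and tovate present → ondate forms (R4).
gorane and ondate present → qorate forms (R7).

Yes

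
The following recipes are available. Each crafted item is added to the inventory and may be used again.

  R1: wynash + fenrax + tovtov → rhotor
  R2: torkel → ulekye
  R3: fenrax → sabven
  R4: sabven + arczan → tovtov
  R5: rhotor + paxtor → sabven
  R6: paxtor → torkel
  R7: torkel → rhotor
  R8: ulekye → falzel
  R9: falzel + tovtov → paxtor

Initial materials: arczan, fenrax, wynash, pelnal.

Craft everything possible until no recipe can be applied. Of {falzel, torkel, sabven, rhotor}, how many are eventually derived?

2

Using R3, fenrax makes sabven.
Using R4, sabven and arczan make tovtov.
Using R1, wynash, fenrax, and tovtov make rhotor.
falzel would need ulekye (R8), but ulekye is never obtained.
torkel would need paxtor (R6), but paxtor is never obtained.
sabven: reached.
rhotor: reached.
Reached: sabven and rhotor — 2 of the 4.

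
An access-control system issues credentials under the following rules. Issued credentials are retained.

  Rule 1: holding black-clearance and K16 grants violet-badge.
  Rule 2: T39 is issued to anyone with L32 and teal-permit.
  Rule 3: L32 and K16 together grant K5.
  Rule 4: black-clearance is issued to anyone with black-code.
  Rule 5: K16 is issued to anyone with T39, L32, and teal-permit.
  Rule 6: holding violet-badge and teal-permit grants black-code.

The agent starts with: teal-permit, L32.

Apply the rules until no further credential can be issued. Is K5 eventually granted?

Holding L32 and teal-permit grants T39 (Rule 2).
Holding T39, L32, and teal-permit grants K16 (Rule 5).
Holding L32 and K16 grants K5 (Rule 3).

Yes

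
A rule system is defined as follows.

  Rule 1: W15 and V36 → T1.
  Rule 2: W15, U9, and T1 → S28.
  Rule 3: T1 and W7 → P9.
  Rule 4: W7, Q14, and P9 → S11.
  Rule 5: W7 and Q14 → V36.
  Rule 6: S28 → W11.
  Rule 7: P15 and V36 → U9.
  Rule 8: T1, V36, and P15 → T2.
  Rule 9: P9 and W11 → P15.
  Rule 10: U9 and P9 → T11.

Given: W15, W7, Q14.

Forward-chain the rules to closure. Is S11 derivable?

From W7 and Q14, Rule 5 gives V36.
W15 and V36 hold, so T1 follows (Rule 1).
From T1 and W7, Rule 3 gives P9.
From W7, Q14, and P9, Rule 4 gives S11.

Yes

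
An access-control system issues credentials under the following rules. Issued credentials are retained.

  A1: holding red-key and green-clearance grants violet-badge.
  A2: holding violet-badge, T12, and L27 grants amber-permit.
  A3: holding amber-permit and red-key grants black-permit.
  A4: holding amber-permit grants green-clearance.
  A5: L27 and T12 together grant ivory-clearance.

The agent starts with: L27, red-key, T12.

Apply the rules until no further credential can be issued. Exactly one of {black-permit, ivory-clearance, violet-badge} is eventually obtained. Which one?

Holding L27 and T12 grants ivory-clearance (A5).
black-permit would need amber-permit and red-key (A3), but amber-permit is never granted. violet-badge would need red-key and green-clearance (A1), but green-clearance is never granted.

ivory-clearance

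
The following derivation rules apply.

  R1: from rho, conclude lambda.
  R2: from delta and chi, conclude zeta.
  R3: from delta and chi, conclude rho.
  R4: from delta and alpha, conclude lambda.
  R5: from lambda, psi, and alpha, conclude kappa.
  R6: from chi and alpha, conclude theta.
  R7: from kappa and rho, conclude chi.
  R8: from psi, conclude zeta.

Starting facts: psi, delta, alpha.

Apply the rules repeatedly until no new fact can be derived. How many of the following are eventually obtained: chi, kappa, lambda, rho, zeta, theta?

3

From delta and alpha, R4 gives lambda.
psi holds, so zeta follows (R8).
lambda, psi, and alpha hold, so kappa follows (R5).
chi would need kappa and rho (R7), but rho is never established.
kappa: reached.
lambda: reached.
rho would need delta and chi (R3), but chi is never established.
zeta: reached.
theta would need chi and alpha (R6), but chi is never established.
Reached: kappa, lambda, and zeta — 3 of the 6.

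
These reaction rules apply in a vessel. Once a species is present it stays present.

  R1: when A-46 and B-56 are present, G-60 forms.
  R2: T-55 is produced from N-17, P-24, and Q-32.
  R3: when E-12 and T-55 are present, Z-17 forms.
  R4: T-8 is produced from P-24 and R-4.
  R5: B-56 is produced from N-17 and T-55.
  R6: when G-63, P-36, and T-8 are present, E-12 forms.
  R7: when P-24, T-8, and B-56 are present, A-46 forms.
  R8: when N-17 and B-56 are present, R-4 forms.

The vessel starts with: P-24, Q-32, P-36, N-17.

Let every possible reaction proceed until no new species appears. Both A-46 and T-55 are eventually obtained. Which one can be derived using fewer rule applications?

T-55

T-55: N-17, P-24, and Q-32 present → T-55 forms (R2). [1 rule application]
A-46: N-17, P-24, and Q-32 present → T-55 forms (R2). N-17 and T-55 present → B-56 forms (R5). N-17 and B-56 present → R-4 forms (R8). P-24 and R-4 present → T-8 forms (R4). P-24, T-8, and B-56 present → A-46 forms (R7). [5 rule applications]
T-55 needs fewer.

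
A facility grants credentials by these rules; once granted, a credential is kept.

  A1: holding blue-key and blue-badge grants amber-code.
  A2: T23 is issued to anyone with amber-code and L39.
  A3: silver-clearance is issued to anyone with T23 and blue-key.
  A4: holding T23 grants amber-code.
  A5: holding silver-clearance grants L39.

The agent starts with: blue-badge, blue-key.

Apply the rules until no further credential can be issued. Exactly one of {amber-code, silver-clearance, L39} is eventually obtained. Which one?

amber-code

Holding blue-key and blue-badge grants amber-code (A1).
L39 would need silver-clearance (A5), but silver-clearance is never granted. silver-clearance would need T23 and blue-key (A3), but T23 is never granted.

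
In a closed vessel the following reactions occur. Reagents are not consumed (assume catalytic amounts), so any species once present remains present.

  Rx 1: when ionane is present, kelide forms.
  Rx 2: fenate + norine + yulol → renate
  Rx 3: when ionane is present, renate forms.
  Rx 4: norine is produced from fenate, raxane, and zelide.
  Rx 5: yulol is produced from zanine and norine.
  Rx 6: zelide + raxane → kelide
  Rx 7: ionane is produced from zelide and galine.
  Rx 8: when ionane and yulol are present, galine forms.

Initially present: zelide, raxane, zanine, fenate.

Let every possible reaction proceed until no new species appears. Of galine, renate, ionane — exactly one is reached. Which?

renate

fenate, raxane, and zelide present → norine forms (Rx 4).
zanine and norine present → yulol forms (Rx 5).
fenate, norine, and yulol present → renate forms (Rx 2).
ionane would need zelide and galine (Rx 7), but galine never forms. galine would need ionane and yulol (Rx 8), but ionane never forms.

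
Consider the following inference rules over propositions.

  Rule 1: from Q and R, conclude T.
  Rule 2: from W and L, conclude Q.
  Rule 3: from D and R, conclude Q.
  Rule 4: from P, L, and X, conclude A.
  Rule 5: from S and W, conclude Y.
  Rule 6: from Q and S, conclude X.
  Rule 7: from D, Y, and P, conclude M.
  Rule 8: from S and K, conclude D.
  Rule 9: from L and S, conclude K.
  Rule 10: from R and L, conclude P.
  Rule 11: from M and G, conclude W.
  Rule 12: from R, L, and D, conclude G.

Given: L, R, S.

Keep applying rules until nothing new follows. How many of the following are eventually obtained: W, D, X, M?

L and S hold, so K follows (Rule 9).
S and K hold, so D follows (Rule 8).
From D and R, Rule 3 gives Q.
Q and S hold, so X follows (Rule 6).
W would need M and G (Rule 11), but M is never established.
D: reached.
X: reached.
M would need D, Y, and P (Rule 7), but Y is never established.
Reached: D and X — 2 of the 4.

2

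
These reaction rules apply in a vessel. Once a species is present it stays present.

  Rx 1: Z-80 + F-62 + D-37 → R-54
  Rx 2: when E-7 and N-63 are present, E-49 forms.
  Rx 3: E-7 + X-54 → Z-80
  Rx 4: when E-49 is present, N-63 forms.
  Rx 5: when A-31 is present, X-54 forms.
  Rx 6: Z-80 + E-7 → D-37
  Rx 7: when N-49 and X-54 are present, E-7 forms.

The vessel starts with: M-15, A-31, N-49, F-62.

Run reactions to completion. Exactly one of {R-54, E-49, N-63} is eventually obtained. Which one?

A-31 present → X-54 forms (Rx 5).
N-49 and X-54 present → E-7 forms (Rx 7).
E-7 and X-54 present → Z-80 forms (Rx 3).
Z-80 and E-7 present → D-37 forms (Rx 6).
Z-80, F-62, and D-37 present → R-54 forms (Rx 1).
N-63 would need E-49 (Rx 4), but E-49 never forms. E-49 would need E-7 and N-63 (Rx 2), but N-63 never forms.

R-54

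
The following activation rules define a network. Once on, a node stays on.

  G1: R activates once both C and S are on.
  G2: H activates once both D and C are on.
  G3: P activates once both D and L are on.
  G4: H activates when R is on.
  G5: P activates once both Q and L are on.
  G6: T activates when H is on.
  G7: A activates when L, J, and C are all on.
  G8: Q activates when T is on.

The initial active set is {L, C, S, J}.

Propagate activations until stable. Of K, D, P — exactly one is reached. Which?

P

C and S are on, so R activates (G1).
R is on, so H activates (G4).
G6: H on → T on.
T is on, so Q activates (G8).
Q and L are on, so P activates (G5).
No rule produces K, and it is not given. No rule produces D, and it is not given.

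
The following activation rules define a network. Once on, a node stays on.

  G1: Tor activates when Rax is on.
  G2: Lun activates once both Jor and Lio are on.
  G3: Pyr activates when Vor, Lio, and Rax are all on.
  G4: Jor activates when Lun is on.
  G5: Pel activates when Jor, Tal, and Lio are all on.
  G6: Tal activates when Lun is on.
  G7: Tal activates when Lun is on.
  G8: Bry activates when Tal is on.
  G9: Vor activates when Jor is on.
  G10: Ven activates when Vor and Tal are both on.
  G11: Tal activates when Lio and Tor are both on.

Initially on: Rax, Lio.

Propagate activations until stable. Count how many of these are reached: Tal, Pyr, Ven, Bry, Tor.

G1: Rax on → Tor on.
Lio and Tor are on, so Tal activates (G11).
G8: Tal on → Bry on.
Tal: reached.
Pyr would need Vor, Lio, and Rax (G3), but Vor never turns on.
Ven would need Vor and Tal (G10), but Vor never turns on.
Bry: reached.
Tor: reached.
Reached: Tal, Bry, and Tor — 3 of the 5.

3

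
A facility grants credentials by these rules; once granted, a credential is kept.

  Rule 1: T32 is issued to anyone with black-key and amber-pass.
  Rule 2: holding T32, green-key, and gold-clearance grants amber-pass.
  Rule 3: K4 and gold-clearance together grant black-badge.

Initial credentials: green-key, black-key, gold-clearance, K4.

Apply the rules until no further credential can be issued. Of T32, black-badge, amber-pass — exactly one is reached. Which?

black-badge

Holding K4 and gold-clearance grants black-badge (Rule 3).
T32 would need black-key and amber-pass (Rule 1), but amber-pass is never granted. amber-pass would need T32, green-key, and gold-clearance (Rule 2), but T32 is never granted.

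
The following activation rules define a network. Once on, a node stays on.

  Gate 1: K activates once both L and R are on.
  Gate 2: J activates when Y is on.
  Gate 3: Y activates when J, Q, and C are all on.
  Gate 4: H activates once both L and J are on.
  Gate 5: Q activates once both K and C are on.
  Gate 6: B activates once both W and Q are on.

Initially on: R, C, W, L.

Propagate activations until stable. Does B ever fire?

Yes

Gate 1: L and R on → K on.
K and C are on, so Q activates (Gate 5).
Gate 6: W and Q on → B on.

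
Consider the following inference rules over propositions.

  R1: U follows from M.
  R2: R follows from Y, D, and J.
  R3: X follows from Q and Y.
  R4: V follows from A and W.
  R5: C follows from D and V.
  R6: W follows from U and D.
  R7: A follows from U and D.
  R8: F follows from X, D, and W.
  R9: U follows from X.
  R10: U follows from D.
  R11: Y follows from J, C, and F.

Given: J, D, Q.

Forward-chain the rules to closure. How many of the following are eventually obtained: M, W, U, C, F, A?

4

D holds, so U follows (R10).
From U and D, R7 gives A.
From U and D, R6 gives W.
From A and W, R4 gives V.
From D and V, R5 gives C.
No rule produces M, and it is not given.
W: reached.
U: reached.
C: reached.
F would need X, D, and W (R8), but X is never established.
A: reached.
Reached: W, U, C, and A — 4 of the 6.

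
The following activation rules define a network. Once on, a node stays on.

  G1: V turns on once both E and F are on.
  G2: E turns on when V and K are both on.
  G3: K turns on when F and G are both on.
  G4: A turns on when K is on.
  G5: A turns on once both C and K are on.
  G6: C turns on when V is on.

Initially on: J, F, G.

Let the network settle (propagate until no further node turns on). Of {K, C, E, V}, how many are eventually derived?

1

G3: F and G on → K on.
K: reached.
C would need V (G6), but V never turns on.
E would need V and K (G2), but V never turns on.
V would need E and F (G1), but E never turns on.
Reached: K — 1 of the 4.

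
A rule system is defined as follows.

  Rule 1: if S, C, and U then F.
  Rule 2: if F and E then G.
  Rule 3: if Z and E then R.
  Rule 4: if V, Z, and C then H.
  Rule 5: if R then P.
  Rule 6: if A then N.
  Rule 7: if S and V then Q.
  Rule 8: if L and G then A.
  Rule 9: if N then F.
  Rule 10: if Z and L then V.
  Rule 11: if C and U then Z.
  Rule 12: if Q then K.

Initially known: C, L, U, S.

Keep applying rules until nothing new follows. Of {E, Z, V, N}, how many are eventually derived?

From C and U, Rule 11 gives Z.
Z and L hold, so V follows (Rule 10).
No rule produces E, and it is not given.
Z: reached.
V: reached.
N would need A (Rule 6), but A is never established.
Reached: Z and V — 2 of the 4.

2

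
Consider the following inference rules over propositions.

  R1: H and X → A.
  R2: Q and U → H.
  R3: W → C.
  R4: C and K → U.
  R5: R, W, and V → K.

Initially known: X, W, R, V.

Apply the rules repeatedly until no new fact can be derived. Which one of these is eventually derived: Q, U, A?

U

From R, W, and V, R5 gives K.
W holds, so C follows (R3).
From C and K, R4 gives U.
A would need H and X (R1), but H is never established. No rule produces Q, and it is not given.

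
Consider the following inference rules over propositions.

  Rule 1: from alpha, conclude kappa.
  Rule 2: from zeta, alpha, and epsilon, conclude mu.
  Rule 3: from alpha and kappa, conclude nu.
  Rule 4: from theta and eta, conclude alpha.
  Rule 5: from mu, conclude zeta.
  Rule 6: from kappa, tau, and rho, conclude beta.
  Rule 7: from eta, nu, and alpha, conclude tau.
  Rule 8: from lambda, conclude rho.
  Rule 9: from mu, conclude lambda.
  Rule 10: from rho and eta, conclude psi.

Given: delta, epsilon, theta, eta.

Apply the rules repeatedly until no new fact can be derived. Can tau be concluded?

Yes

From theta and eta, Rule 4 gives alpha.
From alpha, Rule 1 gives kappa.
alpha and kappa hold, so nu follows (Rule 3).
From eta, nu, and alpha, Rule 7 gives tau.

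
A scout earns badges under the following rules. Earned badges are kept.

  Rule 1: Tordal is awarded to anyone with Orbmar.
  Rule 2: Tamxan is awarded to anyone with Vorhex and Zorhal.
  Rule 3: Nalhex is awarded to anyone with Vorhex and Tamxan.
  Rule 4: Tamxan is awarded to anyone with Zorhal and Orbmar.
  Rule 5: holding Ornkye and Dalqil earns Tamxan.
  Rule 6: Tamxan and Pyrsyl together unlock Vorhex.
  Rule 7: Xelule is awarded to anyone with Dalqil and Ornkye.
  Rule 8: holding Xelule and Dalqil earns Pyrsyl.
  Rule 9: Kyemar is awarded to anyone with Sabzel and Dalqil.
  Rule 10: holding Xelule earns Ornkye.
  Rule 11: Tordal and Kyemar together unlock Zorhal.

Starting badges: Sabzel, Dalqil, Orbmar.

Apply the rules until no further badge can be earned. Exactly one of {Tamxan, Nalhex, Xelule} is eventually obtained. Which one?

With Sabzel and Dalqil, Kyemar is earned (Rule 9).
With Orbmar, Tordal is earned (Rule 1).
With Tordal and Kyemar, Zorhal is earned (Rule 11).
With Zorhal and Orbmar, Tamxan is earned (Rule 4).
Xelule would need Dalqil and Ornkye (Rule 7), but Ornkye is never earned. Nalhex would need Vorhex and Tamxan (Rule 3), but Vorhex is never earned.

Tamxan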